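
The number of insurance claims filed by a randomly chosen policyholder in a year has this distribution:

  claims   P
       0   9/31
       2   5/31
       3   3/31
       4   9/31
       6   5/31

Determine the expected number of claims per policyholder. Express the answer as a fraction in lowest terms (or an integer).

E[X] = (9/31)·0 + (5/31)·2 + (3/31)·3 + (9/31)·4 + (5/31)·6
     = 85/31

85/31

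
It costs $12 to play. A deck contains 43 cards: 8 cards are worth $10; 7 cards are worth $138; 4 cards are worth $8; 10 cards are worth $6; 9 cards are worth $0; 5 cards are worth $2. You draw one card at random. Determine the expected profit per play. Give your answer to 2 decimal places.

E[payout] = (8/43)·10 + (7/43)·138 + (4/43)·8 + (10/43)·6 + (9/43)·0 + (5/43)·2 = 1148/43
Expected profit = 1148/43 − 12 = 632/43 ≈ $14.70

$14.70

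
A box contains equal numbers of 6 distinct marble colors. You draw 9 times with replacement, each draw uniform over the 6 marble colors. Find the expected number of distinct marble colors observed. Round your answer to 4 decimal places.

Let Xⱼ=1 if type j appears at least once. P(Xⱼ=1) = 1 − ((6−1)/6)^9 = 8124571/10077696.
E[#distinct] = 6·8124571/10077696 = 8124571/1679616.
≈ 4.8372

4.8372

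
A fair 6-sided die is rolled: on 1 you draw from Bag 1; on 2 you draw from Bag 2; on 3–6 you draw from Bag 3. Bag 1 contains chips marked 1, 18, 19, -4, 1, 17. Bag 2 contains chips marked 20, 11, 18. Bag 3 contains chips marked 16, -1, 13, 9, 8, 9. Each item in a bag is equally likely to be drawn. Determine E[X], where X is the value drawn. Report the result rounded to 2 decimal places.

E[X | Bag 1] = (1 + 18 + 19 − 4 + 1 + 17)/6 = 26/3
E[X | Bag 2] = (20 + 11 + 18)/3 = 49/3
E[X | Bag 3] = (16 − 1 + 13 + 9 + 8 + 9)/6 = 9
E[X] = (1/6)·26/3 + (1/6)·49/3 + (2/3)·9 = 61/6 ≈ 10.17

10.17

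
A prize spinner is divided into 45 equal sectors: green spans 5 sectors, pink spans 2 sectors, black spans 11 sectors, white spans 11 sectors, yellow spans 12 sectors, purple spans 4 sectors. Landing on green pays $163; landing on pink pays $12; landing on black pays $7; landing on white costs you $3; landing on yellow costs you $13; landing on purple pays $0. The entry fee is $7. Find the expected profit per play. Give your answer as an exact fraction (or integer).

412/45 dollars

E[payout] = (5/45)·163 + (2/45)·12 + (11/45)·7 + (11/45)·(-3) + (12/45)·(-13) + (4/45)·0 = 727/45
Expected profit = 727/45 − 7 = 412/45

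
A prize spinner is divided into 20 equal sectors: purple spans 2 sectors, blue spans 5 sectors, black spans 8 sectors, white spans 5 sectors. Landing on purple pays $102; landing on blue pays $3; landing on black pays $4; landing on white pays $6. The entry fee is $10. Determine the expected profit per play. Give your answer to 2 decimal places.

$4.05

E[payout] = (2/20)·102 + (5/20)·3 + (8/20)·4 + (5/20)·6 = 281/20
Expected profit = 281/20 − 10 = 81/20 ≈ $4.05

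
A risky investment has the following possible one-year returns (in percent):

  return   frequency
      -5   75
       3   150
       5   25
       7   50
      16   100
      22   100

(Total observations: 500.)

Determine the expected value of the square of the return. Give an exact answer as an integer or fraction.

Total = 500, so P(return=-5) = 75/500, etc.
E[X²] = (3/20)·25 + (3/10)·9 + (1/20)·25 + (1/10)·49 + (1/5)·256 + (1/5)·484
     = 803/5

803/5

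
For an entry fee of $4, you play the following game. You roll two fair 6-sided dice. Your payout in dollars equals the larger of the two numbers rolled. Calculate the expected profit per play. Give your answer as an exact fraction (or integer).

17/36 dollars

Distribution of the larger of the two numbers rolled: 1 w.p. 1/36, 2 w.p. 1/12, 3 w.p. 5/36, 4 w.p. 7/36, 5 w.p. 1/4, 6 w.p. 11/36
E[payout] = (1/36)·1 + (1/12)·2 + (5/36)·3 + (7/36)·4 + (1/4)·5 + (11/36)·6 = 161/36
Expected profit = 161/36 − 4 = 17/36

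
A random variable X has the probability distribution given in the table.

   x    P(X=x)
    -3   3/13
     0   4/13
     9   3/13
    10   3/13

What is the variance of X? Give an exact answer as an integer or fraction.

5106/169

E[X] = (3/13)·(-3) + (4/13)·0 + (3/13)·9 + (3/13)·10 = 48/13
E[X²] = (3/13)·9 + (4/13)·0 + (3/13)·81 + (3/13)·100 = 570/13
Var(X) = 570/13 − (48/13)² = 5106/169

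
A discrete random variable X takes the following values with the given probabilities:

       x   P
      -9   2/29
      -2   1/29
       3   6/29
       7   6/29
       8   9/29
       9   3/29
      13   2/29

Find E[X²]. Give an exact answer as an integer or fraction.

E[X²] = (2/29)·81 + (1/29)·4 + (6/29)·9 + (6/29)·49 + (9/29)·64 + (3/29)·81 + (2/29)·169
     = 1671/29

1671/29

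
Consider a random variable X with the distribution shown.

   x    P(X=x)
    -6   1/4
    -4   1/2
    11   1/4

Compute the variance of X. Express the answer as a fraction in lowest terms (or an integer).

747/16

E[X] = (1/4)·(-6) + (1/2)·(-4) + (1/4)·11 = -3/4
E[X²] = (1/4)·36 + (1/2)·16 + (1/4)·121 = 189/4
Var(X) = 189/4 − (-3/4)² = 747/16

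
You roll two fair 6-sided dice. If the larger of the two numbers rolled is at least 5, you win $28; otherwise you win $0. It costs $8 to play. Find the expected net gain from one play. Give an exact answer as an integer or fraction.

E[payout] = (4/9)·0 + (5/9)·28 = 140/9
Expected profit = 140/9 − 8 = 68/9

68/9 dollars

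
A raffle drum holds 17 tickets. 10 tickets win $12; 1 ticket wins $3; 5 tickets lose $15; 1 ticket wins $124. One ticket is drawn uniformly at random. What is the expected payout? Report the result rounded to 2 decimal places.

$10.12

E[payout] = (10/17)·12 + (1/17)·3 + (5/17)·(-15) + (1/17)·124 = 172/17
≈ $10.12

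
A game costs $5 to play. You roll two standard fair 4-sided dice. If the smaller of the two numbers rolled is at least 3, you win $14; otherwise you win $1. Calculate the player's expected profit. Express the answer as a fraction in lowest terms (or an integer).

-3/4 dollars

E[payout] = (3/4)·1 + (1/4)·14 = 17/4
Expected profit = 17/4 − 5 = -3/4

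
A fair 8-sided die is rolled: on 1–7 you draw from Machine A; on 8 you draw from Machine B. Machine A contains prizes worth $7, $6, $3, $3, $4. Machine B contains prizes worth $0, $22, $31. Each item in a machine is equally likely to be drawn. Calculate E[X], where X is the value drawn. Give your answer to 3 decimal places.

$6.233

E[X | Machine A] = (7 + 6 + 3 + 3 + 4)/5 = 23/5
E[X | Machine B] = (0 + 22 + 31)/3 = 53/3
E[X] = (7/8)·23/5 + (1/8)·53/3 = 187/30 ≈ 6.233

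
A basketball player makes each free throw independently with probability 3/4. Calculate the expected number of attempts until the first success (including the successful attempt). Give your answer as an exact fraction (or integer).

For a geometric distribution, E[trials] = 1/p = 1/(3/4) = 4/3.

4/3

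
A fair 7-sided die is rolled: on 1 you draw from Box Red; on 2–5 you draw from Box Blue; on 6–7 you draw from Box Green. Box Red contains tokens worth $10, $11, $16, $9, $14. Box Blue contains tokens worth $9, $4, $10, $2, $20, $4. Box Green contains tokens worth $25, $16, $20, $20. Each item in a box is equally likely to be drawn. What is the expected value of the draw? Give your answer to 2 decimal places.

$12.17

E[X | Box Red] = (10 + 11 + 16 + 9 + 14)/5 = 12
E[X | Box Blue] = (9 + 4 + 10 + 2 + 20 + 4)/6 = 49/6
E[X | Box Green] = (25 + 16 + 20 + 20)/4 = 81/4
E[X] = (1/7)·12 + (4/7)·49/6 + (2/7)·81/4 = 73/6 ≈ 12.17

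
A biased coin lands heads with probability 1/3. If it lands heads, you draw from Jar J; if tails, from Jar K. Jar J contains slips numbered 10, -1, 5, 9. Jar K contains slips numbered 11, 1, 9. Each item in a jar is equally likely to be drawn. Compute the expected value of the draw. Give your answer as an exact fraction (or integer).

E[X | Jar J] = (10 − 1 + 5 + 9)/4 = 23/4
E[X | Jar K] = (11 + 1 + 9)/3 = 7
E[X] = (1/3)·23/4 + (2/3)·7 = 79/12

79/12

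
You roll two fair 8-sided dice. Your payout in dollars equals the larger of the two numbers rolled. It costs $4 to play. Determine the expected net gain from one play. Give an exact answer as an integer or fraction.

29/16 dollars

Distribution of the larger of the two numbers rolled: 1 w.p. 1/64, 2 w.p. 3/64, 3 w.p. 5/64, 4 w.p. 7/64, 5 w.p. 9/64, 6 w.p. 11/64, …
E[payout] = (1/64)·1 + (3/64)·2 + (5/64)·3 + (7/64)·4 + (9/64)·5 + (11/64)·6 + (13/64)·7 + (15/64)·8 = 93/16
Expected profit = 93/16 − 4 = 29/16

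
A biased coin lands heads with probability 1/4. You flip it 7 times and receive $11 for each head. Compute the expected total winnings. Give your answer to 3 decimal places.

E[#heads] = 7·1/4 = 7/4 (linearity over flips).
E[winnings] = 11·7/4 = 77/4.
≈ 19.250

$19.250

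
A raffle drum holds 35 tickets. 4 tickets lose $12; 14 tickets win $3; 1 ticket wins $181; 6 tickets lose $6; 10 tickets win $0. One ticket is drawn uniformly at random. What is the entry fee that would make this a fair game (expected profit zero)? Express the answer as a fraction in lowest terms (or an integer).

E[payout] = (4/35)·(-12) + (14/35)·3 + (1/35)·181 + (6/35)·(-6) + (10/35)·0 = 139/35
Fair fee = E[payout] = 139/35

139/35 dollars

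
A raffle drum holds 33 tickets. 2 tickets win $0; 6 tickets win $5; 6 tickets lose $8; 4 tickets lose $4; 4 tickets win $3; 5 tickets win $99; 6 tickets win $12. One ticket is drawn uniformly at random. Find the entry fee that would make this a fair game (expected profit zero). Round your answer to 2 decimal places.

E[payout] = (2/33)·0 + (6/33)·5 + (6/33)·(-8) + (4/33)·(-4) + (4/33)·3 + (5/33)·99 + (6/33)·12 = 545/33
Fair fee = E[payout] = 545/33 ≈ $16.52

$16.52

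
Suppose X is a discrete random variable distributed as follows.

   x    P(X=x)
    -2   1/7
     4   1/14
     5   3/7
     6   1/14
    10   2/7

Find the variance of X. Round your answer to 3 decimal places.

14.102

E[X] = (1/7)·(-2) + (1/14)·4 + (3/7)·5 + (1/14)·6 + (2/7)·10 = 38/7
E[X²] = (1/7)·4 + (1/14)·16 + (3/7)·25 + (1/14)·36 + (2/7)·100 = 305/7
Var(X) = 305/7 − (38/7)² = 691/49 ≈ 14.102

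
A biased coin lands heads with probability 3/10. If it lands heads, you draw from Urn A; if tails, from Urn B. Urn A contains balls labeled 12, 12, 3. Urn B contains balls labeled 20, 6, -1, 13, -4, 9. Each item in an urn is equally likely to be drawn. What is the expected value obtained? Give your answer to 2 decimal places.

7.72

E[X | Urn A] = (12 + 12 + 3)/3 = 9
E[X | Urn B] = (20 + 6 − 1 + 13 − 4 + 9)/6 = 43/6
E[X] = (3/10)·9 + (7/10)·43/6 = 463/60 ≈ 7.72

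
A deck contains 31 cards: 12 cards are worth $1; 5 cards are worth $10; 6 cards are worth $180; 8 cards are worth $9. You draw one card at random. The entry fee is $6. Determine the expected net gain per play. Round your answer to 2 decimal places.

$33.16

E[payout] = (12/31)·1 + (5/31)·10 + (6/31)·180 + (8/31)·9 = 1214/31
Expected profit = 1214/31 − 6 = 1028/31 ≈ $33.16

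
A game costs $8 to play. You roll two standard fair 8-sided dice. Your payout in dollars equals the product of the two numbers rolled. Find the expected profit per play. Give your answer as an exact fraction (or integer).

Distribution of the product of the two numbers rolled: 1 w.p. 1/64, 2 w.p. 1/32, 3 w.p. 1/32, 4 w.p. 3/64, 5 w.p. 1/32, 6 w.p. 1/16, …
E[payout] = (1/64)·1 + (1/32)·2 + (1/32)·3 + (3/64)·4 + (1/32)·5 + (1/16)·6 + (1/32)·7 + (1/16)·8 + (1/64)·9 + (1/32)·10 + (1/16)·12 + (1/32)·14 + (1/32)·15 + (3/64)·16 + (1/32)·18 + (1/32)·20 + (1/32)·21 + (1/16)·24 + (1/64)·25 + (1/32)·28 + (1/32)·30 + (1/32)·32 + (1/32)·35 + (1/64)·36 + (1/32)·40 + (1/32)·42 + (1/32)·48 + (1/64)·49 + (1/32)·56 + (1/64)·64 = 81/4
Expected profit = 81/4 − 8 = 49/4

49/4 dollars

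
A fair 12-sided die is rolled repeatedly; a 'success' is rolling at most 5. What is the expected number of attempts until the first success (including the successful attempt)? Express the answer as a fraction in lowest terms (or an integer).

For a geometric distribution, E[trials] = 1/p = 1/(5/12) = 12/5.

12/5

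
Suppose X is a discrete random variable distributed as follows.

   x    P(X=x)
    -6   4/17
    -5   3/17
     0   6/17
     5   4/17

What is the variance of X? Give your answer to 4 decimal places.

17.5156

E[X] = (4/17)·(-6) + (3/17)·(-5) + (6/17)·0 + (4/17)·5 = -19/17
E[X²] = (4/17)·36 + (3/17)·25 + (6/17)·0 + (4/17)·25 = 319/17
Var(X) = 319/17 − (-19/17)² = 5062/289 ≈ 17.5156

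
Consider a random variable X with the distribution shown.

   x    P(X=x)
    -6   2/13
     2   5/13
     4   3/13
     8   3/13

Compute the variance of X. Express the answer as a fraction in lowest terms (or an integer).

E[X] = (2/13)·(-6) + (5/13)·2 + (3/13)·4 + (3/13)·8 = 34/13
E[X²] = (2/13)·36 + (5/13)·4 + (3/13)·16 + (3/13)·64 = 332/13
Var(X) = 332/13 − (34/13)² = 3160/169

3160/169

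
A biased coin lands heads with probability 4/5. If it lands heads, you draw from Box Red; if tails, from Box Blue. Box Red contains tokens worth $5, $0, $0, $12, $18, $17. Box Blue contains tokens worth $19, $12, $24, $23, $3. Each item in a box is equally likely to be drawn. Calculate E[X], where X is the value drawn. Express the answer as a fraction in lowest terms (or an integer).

763/75 dollars

E[X | Box Red] = (5 + 0 + 0 + 12 + 18 + 17)/6 = 26/3
E[X | Box Blue] = (19 + 12 + 24 + 23 + 3)/5 = 81/5
E[X] = (4/5)·26/3 + (1/5)·81/5 = 763/75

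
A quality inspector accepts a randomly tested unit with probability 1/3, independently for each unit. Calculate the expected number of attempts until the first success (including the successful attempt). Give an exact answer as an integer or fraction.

3

For a geometric distribution, E[trials] = 1/p = 1/(1/3) = 3.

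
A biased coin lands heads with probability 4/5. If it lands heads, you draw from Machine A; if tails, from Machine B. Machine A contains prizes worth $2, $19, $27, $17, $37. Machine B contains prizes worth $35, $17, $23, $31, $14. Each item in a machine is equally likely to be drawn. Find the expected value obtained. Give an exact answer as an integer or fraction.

528/25 dollars

E[X | Machine A] = (2 + 19 + 27 + 17 + 37)/5 = 102/5
E[X | Machine B] = (35 + 17 + 23 + 31 + 14)/5 = 24
E[X] = (4/5)·102/5 + (1/5)·24 = 528/25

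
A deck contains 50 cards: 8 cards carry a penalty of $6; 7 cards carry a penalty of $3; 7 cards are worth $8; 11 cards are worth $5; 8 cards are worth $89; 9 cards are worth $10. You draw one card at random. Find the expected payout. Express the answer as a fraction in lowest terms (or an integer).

422/25 dollars

E[payout] = (8/50)·(-6) + (7/50)·(-3) + (7/50)·8 + (11/50)·5 + (8/50)·89 + (9/50)·10 = 422/25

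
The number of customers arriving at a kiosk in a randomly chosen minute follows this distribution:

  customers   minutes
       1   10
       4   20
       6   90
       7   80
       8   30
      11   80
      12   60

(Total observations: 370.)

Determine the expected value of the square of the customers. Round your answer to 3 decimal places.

Total = 370, so P(customers=1) = 10/370, etc.
E[X²] = (1/37)·1 + (2/37)·16 + (9/37)·36 + (8/37)·49 + (3/37)·64 + (8/37)·121 + (6/37)·144
     = 2773/37 ≈ 74.946

74.946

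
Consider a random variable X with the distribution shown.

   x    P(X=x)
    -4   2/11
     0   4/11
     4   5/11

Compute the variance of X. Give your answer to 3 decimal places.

E[X] = (2/11)·(-4) + (4/11)·0 + (5/11)·4 = 12/11
E[X²] = (2/11)·16 + (4/11)·0 + (5/11)·16 = 112/11
Var(X) = 112/11 − (12/11)² = 1088/121 ≈ 8.992

8.992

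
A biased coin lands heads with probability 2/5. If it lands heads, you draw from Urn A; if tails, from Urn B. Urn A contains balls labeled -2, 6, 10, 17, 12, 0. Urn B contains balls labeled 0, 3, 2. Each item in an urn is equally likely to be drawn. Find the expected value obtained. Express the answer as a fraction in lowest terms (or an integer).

58/15

E[X | Urn A] = (-2 + 6 + 10 + 17 + 12 + 0)/6 = 43/6
E[X | Urn B] = (0 + 3 + 2)/3 = 5/3
E[X] = (2/5)·43/6 + (3/5)·5/3 = 58/15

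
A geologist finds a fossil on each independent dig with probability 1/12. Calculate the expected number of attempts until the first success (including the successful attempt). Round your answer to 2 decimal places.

12.00

For a geometric distribution, E[trials] = 1/p = 1/(1/12) = 12.
≈ 12.00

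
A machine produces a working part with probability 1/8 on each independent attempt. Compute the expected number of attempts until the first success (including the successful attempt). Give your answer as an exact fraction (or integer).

8

For a geometric distribution, E[trials] = 1/p = 1/(1/8) = 8.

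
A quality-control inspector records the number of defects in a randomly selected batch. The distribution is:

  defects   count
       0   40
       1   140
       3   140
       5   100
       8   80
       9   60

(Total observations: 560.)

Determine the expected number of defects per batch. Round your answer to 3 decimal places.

Total = 560, so P(defects=0) = 40/560, etc.
E[X] = (1/14)·0 + (1/4)·1 + (1/4)·3 + (5/28)·5 + (1/7)·8 + (3/28)·9
     = 4 ≈ 4.000

4.000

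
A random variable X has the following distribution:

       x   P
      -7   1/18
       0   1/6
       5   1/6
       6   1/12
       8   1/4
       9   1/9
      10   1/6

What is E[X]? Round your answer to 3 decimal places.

E[X] = (1/18)·(-7) + (1/6)·0 + (1/6)·5 + (1/12)·6 + (1/4)·8 + (1/9)·9 + (1/6)·10
     = 101/18 ≈ 5.611

5.611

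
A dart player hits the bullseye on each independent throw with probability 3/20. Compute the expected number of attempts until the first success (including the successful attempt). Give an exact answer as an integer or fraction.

For a geometric distribution, E[trials] = 1/p = 1/(3/20) = 20/3.

20/3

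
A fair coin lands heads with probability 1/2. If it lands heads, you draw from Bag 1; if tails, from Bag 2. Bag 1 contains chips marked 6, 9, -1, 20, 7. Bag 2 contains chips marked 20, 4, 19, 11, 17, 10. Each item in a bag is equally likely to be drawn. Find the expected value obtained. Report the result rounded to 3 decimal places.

10.850

E[X | Bag 1] = (6 + 9 − 1 + 20 + 7)/5 = 41/5
E[X | Bag 2] = (20 + 4 + 19 + 11 + 17 + 10)/6 = 27/2
E[X] = (1/2)·41/5 + (1/2)·27/2 = 217/20 ≈ 10.850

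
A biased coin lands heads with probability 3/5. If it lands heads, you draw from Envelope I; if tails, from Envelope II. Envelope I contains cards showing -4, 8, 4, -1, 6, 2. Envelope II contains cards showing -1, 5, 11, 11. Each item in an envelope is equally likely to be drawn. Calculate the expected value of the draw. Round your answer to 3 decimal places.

E[X | Envelope I] = (-4 + 8 + 4 − 1 + 6 + 2)/6 = 5/2
E[X | Envelope II] = (-1 + 5 + 11 + 11)/4 = 13/2
E[X] = (3/5)·5/2 + (2/5)·13/2 = 41/10 ≈ 4.100

4.100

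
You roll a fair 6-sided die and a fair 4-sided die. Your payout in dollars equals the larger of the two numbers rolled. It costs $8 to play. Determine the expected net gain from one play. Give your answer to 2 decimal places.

Distribution of the larger of the two numbers rolled: 1 w.p. 1/24, 2 w.p. 1/8, 3 w.p. 5/24, 4 w.p. 7/24, 5 w.p. 1/6, 6 w.p. 1/6
E[payout] = (1/24)·1 + (1/8)·2 + (5/24)·3 + (7/24)·4 + (1/6)·5 + (1/6)·6 = 47/12
Expected profit = 47/12 − 8 = -49/12 ≈ -$4.08

-$4.08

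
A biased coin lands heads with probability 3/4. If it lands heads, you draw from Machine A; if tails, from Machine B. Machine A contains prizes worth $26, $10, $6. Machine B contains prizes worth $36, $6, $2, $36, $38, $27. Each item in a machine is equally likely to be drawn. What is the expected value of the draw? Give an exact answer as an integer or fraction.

397/24 dollars

E[X | Machine A] = (26 + 10 + 6)/3 = 14
E[X | Machine B] = (36 + 6 + 2 + 36 + 38 + 27)/6 = 145/6
E[X] = (3/4)·14 + (1/4)·145/6 = 397/24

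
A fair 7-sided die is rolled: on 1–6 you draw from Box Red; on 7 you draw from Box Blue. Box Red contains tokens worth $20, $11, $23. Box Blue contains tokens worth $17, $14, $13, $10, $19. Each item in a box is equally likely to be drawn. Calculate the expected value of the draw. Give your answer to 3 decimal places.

$17.514

E[X | Box Red] = (20 + 11 + 23)/3 = 18
E[X | Box Blue] = (17 + 14 + 13 + 10 + 19)/5 = 73/5
E[X] = (6/7)·18 + (1/7)·73/5 = 613/35 ≈ 17.514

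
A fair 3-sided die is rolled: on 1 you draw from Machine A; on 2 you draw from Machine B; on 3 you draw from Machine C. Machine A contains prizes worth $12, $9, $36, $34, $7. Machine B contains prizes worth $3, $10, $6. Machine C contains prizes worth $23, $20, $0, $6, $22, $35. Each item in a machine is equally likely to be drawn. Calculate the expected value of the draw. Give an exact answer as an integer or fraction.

218/15 dollars

E[X | Machine A] = (12 + 9 + 36 + 34 + 7)/5 = 98/5
E[X | Machine B] = (3 + 10 + 6)/3 = 19/3
E[X | Machine C] = (23 + 20 + 0 + 6 + 22 + 35)/6 = 53/3
E[X] = (1/3)·98/5 + (1/3)·19/3 + (1/3)·53/3 = 218/15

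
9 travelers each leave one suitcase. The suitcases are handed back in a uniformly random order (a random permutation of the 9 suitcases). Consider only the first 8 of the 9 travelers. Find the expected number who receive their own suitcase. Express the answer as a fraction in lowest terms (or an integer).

8/9

Let Xᵢ = 1 if person i gets their own suitcase. For each i, P(Xᵢ=1) = 1/9.
By linearity of expectation, E[X₁+…+X_8] = 8·(1/9) = 8/9.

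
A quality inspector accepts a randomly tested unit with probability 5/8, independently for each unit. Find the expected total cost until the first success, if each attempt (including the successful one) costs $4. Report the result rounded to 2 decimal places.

E[#attempts] = 1/p = 8/5; E[cost] = 4·8/5 = 32/5.
≈ 6.40

$6.40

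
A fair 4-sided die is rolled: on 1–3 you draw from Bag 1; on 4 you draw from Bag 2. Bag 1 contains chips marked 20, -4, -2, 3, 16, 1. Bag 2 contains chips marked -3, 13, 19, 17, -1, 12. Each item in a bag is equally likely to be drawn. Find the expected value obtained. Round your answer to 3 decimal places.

6.625

E[X | Bag 1] = (20 − 4 − 2 + 3 + 16 + 1)/6 = 17/3
E[X | Bag 2] = (-3 + 13 + 19 + 17 − 1 + 12)/6 = 19/2
E[X] = (3/4)·17/3 + (1/4)·19/2 = 53/8 ≈ 6.625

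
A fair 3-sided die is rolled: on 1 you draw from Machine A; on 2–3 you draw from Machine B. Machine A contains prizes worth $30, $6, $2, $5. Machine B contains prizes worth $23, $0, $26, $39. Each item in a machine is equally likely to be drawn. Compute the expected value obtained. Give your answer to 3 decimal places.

$18.250

E[X | Machine A] = (30 + 6 + 2 + 5)/4 = 43/4
E[X | Machine B] = (23 + 0 + 26 + 39)/4 = 22
E[X] = (1/3)·43/4 + (2/3)·22 = 73/4 ≈ 18.250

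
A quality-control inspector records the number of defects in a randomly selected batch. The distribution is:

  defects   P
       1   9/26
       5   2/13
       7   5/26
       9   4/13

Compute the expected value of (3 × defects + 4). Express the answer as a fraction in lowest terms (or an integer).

E[3x+4] = (9/26)·7 + (2/13)·19 + (5/26)·25 + (4/13)·31
     = 256/13

256/13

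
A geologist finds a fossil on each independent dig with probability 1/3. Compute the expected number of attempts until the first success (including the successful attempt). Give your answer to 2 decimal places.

3.00

For a geometric distribution, E[trials] = 1/p = 1/(1/3) = 3.
≈ 3.00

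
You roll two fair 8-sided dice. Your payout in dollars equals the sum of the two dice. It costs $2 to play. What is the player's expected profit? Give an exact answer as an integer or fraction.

$7

Distribution of the sum of the two dice: 2 w.p. 1/64, 3 w.p. 1/32, 4 w.p. 3/64, 5 w.p. 1/16, 6 w.p. 5/64, 7 w.p. 3/32, …
E[payout] = (1/64)·2 + (1/32)·3 + (3/64)·4 + (1/16)·5 + (5/64)·6 + (3/32)·7 + (7/64)·8 + (1/8)·9 + (7/64)·10 + (3/32)·11 + (5/64)·12 + (1/16)·13 + (3/64)·14 + (1/32)·15 + (1/64)·16 = 9
Expected profit = 9 − 2 = 7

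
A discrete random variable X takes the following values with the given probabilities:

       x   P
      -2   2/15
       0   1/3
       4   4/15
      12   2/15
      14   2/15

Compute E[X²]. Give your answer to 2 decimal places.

50.13

E[X²] = (2/15)·4 + (1/3)·0 + (4/15)·16 + (2/15)·144 + (2/15)·196
     = 752/15 ≈ 50.13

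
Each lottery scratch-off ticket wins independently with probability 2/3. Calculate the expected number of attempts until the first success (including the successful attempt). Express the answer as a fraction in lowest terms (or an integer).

For a geometric distribution, E[trials] = 1/p = 1/(2/3) = 3/2.

3/2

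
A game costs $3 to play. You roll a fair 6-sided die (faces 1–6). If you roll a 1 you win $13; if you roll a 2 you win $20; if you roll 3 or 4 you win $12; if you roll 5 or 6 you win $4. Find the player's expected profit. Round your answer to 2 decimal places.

E[payout] = (1/3)·4 + (1/3)·12 + (1/6)·13 + (1/6)·20 = 65/6
Expected profit = 65/6 − 3 = 47/6 ≈ $7.83

$7.83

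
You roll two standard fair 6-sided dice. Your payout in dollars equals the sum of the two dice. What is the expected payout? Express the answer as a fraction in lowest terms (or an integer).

$7

Distribution of the sum of the two dice: 2 w.p. 1/36, 3 w.p. 1/18, 4 w.p. 1/12, 5 w.p. 1/9, 6 w.p. 5/36, 7 w.p. 1/6, …
E[payout] = (1/36)·2 + (1/18)·3 + (1/12)·4 + (1/9)·5 + (5/36)·6 + (1/6)·7 + (5/36)·8 + (1/9)·9 + (1/12)·10 + (1/18)·11 + (1/36)·12 = 7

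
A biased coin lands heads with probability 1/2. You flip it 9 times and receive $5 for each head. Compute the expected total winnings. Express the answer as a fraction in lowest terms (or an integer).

E[#heads] = 9·1/2 = 9/2 (linearity over flips).
E[winnings] = 5·9/2 = 45/2.

45/2 dollars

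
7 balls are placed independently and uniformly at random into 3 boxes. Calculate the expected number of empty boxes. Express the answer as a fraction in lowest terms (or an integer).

Let Xⱼ=1 if box j is empty. P(Xⱼ=1) = ((3-1)/3)^7 = 128/2187.
By linearity, E[#empty] = 3·128/2187 = 128/729.

128/729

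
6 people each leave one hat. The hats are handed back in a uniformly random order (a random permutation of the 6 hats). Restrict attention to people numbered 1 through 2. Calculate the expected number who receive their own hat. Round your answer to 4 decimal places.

Let Xᵢ = 1 if person i gets their own hat. For each i, P(Xᵢ=1) = 1/6.
By linearity of expectation, E[X₁+…+X_2] = 2·(1/6) = 1/3.
≈ 0.3333

0.3333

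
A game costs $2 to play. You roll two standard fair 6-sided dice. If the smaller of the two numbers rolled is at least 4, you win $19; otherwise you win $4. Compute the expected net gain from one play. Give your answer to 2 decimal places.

E[payout] = (3/4)·4 + (1/4)·19 = 31/4
Expected profit = 31/4 − 2 = 23/4 ≈ $5.75

$5.75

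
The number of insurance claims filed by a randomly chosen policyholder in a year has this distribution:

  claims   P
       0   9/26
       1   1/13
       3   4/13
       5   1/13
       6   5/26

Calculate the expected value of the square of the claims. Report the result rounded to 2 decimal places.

E[X²] = (9/26)·0 + (1/13)·1 + (4/13)·9 + (1/13)·25 + (5/26)·36
     = 152/13 ≈ 11.69

11.69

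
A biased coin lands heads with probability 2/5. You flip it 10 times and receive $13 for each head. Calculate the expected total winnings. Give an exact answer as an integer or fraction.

E[#heads] = 10·2/5 = 4 (linearity over flips).
E[winnings] = 13·4 = 52.

$52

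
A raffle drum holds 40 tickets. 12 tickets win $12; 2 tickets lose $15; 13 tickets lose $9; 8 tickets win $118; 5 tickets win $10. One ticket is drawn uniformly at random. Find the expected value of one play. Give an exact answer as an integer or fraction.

E[payout] = (12/40)·12 + (2/40)·(-15) + (13/40)·(-9) + (8/40)·118 + (5/40)·10 = 991/40

991/40 dollars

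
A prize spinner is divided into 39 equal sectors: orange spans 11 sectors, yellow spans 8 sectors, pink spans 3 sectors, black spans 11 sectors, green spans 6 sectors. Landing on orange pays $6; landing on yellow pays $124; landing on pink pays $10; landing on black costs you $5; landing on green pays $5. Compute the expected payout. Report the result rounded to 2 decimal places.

E[payout] = (11/39)·6 + (8/39)·124 + (3/39)·10 + (11/39)·(-5) + (6/39)·5 = 1063/39
≈ $27.26

$27.26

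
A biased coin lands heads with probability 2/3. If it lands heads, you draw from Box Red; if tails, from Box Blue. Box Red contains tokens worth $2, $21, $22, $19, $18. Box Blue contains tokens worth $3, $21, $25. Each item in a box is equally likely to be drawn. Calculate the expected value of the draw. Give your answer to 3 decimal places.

E[X | Box Red] = (2 + 21 + 22 + 19 + 18)/5 = 82/5
E[X | Box Blue] = (3 + 21 + 25)/3 = 49/3
E[X] = (2/3)·82/5 + (1/3)·49/3 = 737/45 ≈ 16.378

$16.378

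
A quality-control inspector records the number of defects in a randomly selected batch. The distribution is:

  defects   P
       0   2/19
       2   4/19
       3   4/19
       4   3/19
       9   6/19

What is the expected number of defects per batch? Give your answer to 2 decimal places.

E[X] = (2/19)·0 + (4/19)·2 + (4/19)·3 + (3/19)·4 + (6/19)·9
     = 86/19 ≈ 4.53

4.53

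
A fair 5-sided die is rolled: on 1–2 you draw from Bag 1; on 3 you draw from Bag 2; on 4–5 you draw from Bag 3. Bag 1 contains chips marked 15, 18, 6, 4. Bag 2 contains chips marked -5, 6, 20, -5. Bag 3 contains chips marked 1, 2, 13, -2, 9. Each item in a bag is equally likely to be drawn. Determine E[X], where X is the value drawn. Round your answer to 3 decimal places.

E[X | Bag 1] = (15 + 18 + 6 + 4)/4 = 43/4
E[X | Bag 2] = (-5 + 6 + 20 − 5)/4 = 4
E[X | Bag 3] = (1 + 2 + 13 − 2 + 9)/5 = 23/5
E[X] = (2/5)·43/4 + (1/5)·4 + (2/5)·23/5 = 347/50 ≈ 6.940

6.940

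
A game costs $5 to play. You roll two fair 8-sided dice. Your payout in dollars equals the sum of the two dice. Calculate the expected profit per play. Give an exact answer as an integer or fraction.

$4

Distribution of the sum of the two dice: 2 w.p. 1/64, 3 w.p. 1/32, 4 w.p. 3/64, 5 w.p. 1/16, 6 w.p. 5/64, 7 w.p. 3/32, …
E[payout] = (1/64)·2 + (1/32)·3 + (3/64)·4 + (1/16)·5 + (5/64)·6 + (3/32)·7 + (7/64)·8 + (1/8)·9 + (7/64)·10 + (3/32)·11 + (5/64)·12 + (1/16)·13 + (3/64)·14 + (1/32)·15 + (1/64)·16 = 9
Expected profit = 9 − 5 = 4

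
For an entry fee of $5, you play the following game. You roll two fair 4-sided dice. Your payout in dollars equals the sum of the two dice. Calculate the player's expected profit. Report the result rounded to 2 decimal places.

$0.00

Distribution of the sum of the two dice: 2 w.p. 1/16, 3 w.p. 1/8, 4 w.p. 3/16, 5 w.p. 1/4, 6 w.p. 3/16, 7 w.p. 1/8, …
E[payout] = (1/16)·2 + (1/8)·3 + (3/16)·4 + (1/4)·5 + (3/16)·6 + (1/8)·7 + (1/16)·8 = 5
Expected profit = 5 − 5 = 0 ≈ $0.00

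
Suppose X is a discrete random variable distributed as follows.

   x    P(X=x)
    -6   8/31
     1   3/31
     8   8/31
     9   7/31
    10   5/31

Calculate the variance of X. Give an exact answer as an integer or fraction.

40546/961

E[X] = (8/31)·(-6) + (3/31)·1 + (8/31)·8 + (7/31)·9 + (5/31)·10 = 132/31
E[X²] = (8/31)·36 + (3/31)·1 + (8/31)·64 + (7/31)·81 + (5/31)·100 = 1870/31
Var(X) = 1870/31 − (132/31)² = 40546/961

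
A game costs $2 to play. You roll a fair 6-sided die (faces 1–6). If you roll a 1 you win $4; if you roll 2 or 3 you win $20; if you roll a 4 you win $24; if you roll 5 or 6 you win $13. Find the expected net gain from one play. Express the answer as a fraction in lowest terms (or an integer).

E[payout] = (1/6)·4 + (1/3)·13 + (1/3)·20 + (1/6)·24 = 47/3
Expected profit = 47/3 − 2 = 41/3

41/3 dollars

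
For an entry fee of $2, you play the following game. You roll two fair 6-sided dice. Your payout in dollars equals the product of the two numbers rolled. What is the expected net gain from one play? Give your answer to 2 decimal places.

$10.25

Distribution of the product of the two numbers rolled: 1 w.p. 1/36, 2 w.p. 1/18, 3 w.p. 1/18, 4 w.p. 1/12, 5 w.p. 1/18, 6 w.p. 1/9, …
E[payout] = (1/36)·1 + (1/18)·2 + (1/18)·3 + (1/12)·4 + (1/18)·5 + (1/9)·6 + (1/18)·8 + (1/36)·9 + (1/18)·10 + (1/9)·12 + (1/18)·15 + (1/36)·16 + (1/18)·18 + (1/18)·20 + (1/18)·24 + (1/36)·25 + (1/18)·30 + (1/36)·36 = 49/4
Expected profit = 49/4 − 2 = 41/4 ≈ $10.25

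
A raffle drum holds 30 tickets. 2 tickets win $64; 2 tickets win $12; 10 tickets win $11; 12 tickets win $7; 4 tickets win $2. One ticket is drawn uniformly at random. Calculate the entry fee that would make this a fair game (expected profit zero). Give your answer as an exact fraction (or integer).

E[payout] = (2/30)·64 + (2/30)·12 + (10/30)·11 + (12/30)·7 + (4/30)·2 = 59/5
Fair fee = E[payout] = 59/5

59/5 dollars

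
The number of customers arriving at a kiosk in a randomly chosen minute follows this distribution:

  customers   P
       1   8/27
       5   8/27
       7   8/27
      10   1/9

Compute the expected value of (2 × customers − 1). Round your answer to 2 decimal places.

E[2x-1] = (8/27)·1 + (8/27)·9 + (8/27)·13 + (1/9)·19
     = 241/27 ≈ 8.93

8.93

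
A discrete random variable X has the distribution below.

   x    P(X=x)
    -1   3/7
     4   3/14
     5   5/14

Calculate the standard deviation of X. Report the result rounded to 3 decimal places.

E[X] = 31/14, E[X²] = 179/14
Var(X) = E[X²] − (E[X])² = 179/14 − 961/196 = 1545/196
SD(X) = √(1545/196) ≈ 2.808

2.808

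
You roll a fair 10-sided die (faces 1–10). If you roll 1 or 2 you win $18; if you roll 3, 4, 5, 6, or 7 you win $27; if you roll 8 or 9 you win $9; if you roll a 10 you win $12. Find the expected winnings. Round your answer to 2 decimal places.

E[payout] = (1/5)·9 + (1/10)·12 + (1/5)·18 + (1/2)·27 = 201/10
≈ $20.10

$20.10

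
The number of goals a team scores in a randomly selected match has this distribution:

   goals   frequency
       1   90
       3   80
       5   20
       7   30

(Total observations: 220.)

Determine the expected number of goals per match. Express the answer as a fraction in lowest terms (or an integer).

32/11

Total = 220, so P(goals=1) = 90/220, etc.
E[X] = (9/22)·1 + (4/11)·3 + (1/11)·5 + (3/22)·7
     = 32/11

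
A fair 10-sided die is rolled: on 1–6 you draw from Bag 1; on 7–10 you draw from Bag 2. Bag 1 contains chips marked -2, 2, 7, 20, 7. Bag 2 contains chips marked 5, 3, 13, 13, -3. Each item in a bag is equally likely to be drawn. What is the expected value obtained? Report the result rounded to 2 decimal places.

E[X | Bag 1] = (-2 + 2 + 7 + 20 + 7)/5 = 34/5
E[X | Bag 2] = (5 + 3 + 13 + 13 − 3)/5 = 31/5
E[X] = (3/5)·34/5 + (2/5)·31/5 = 164/25 ≈ 6.56

6.56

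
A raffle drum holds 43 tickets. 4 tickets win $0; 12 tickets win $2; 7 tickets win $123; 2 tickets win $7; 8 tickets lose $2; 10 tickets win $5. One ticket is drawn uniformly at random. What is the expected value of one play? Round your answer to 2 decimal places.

$21.70

E[payout] = (4/43)·0 + (12/43)·2 + (7/43)·123 + (2/43)·7 + (8/43)·(-2) + (10/43)·5 = 933/43
≈ $21.70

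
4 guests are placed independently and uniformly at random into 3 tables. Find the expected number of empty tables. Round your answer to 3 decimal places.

Let Xⱼ=1 if table j is empty. P(Xⱼ=1) = ((3-1)/3)^4 = 16/81.
By linearity, E[#empty] = 3·16/81 = 16/27.
≈ 0.593

0.593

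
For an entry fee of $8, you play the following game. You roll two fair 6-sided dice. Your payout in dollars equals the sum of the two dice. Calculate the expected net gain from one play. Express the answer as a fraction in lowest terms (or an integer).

-$1

Distribution of the sum of the two dice: 2 w.p. 1/36, 3 w.p. 1/18, 4 w.p. 1/12, 5 w.p. 1/9, 6 w.p. 5/36, 7 w.p. 1/6, …
E[payout] = (1/36)·2 + (1/18)·3 + (1/12)·4 + (1/9)·5 + (5/36)·6 + (1/6)·7 + (5/36)·8 + (1/9)·9 + (1/12)·10 + (1/18)·11 + (1/36)·12 = 7
Expected profit = 7 − 8 = -1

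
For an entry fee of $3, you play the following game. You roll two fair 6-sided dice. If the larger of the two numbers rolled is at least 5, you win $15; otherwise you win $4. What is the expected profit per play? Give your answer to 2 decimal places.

$7.11

E[payout] = (4/9)·4 + (5/9)·15 = 91/9
Expected profit = 91/9 − 3 = 64/9 ≈ $7.11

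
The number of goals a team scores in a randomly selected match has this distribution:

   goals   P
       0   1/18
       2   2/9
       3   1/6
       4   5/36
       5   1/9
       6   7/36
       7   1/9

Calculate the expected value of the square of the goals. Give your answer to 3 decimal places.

E[X²] = (1/18)·0 + (2/9)·4 + (1/6)·9 + (5/36)·16 + (1/9)·25 + (7/36)·36 + (1/9)·49
     = 119/6 ≈ 19.833

19.833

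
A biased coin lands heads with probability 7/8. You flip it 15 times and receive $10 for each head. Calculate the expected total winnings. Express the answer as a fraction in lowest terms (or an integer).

E[#heads] = 15·7/8 = 105/8 (linearity over flips).
E[winnings] = 10·105/8 = 525/4.

525/4 dollars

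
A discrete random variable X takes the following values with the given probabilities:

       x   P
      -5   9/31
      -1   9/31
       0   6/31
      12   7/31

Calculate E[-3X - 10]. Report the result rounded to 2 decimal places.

-12.90

E[-3x-10] = (9/31)·5 + (9/31)·(-7) + (6/31)·(-10) + (7/31)·(-46)
     = -400/31 ≈ -12.90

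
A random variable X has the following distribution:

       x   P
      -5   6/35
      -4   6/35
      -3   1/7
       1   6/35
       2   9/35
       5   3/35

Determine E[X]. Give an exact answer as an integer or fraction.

E[X] = (6/35)·(-5) + (6/35)·(-4) + (1/7)·(-3) + (6/35)·1 + (9/35)·2 + (3/35)·5
     = -6/7

-6/7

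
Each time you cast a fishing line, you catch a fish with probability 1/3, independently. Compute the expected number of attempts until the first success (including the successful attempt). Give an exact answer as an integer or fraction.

For a geometric distribution, E[trials] = 1/p = 1/(1/3) = 3.

3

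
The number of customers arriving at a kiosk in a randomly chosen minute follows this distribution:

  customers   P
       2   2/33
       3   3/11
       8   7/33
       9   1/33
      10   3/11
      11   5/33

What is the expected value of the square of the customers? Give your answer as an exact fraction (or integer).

E[X²] = (2/33)·4 + (3/11)·9 + (7/33)·64 + (1/33)·81 + (3/11)·100 + (5/33)·121
     = 193/3

193/3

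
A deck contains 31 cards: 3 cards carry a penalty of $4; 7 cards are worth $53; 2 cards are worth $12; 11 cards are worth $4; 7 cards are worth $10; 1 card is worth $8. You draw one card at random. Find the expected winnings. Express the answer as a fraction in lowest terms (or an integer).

505/31 dollars

E[payout] = (3/31)·(-4) + (7/31)·53 + (2/31)·12 + (11/31)·4 + (7/31)·10 + (1/31)·8 = 505/31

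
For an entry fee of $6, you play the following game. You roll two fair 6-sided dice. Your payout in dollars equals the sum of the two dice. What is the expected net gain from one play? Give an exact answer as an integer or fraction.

$1

Distribution of the sum of the two dice: 2 w.p. 1/36, 3 w.p. 1/18, 4 w.p. 1/12, 5 w.p. 1/9, 6 w.p. 5/36, 7 w.p. 1/6, …
E[payout] = (1/36)·2 + (1/18)·3 + (1/12)·4 + (1/9)·5 + (5/36)·6 + (1/6)·7 + (5/36)·8 + (1/9)·9 + (1/12)·10 + (1/18)·11 + (1/36)·12 = 7
Expected profit = 7 − 6 = 1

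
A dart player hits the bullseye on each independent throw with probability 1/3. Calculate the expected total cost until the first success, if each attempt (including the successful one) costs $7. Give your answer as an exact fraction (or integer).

$21

E[#attempts] = 1/p = 3; E[cost] = 7·3 = 21.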